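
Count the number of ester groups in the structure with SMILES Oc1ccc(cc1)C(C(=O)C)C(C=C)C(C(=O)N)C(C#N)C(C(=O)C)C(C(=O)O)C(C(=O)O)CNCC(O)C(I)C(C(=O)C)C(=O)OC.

–OH attached directly to an aromatic ring → phenol (not alcohol); the ring itself is an arene.
pendant –COCH3: carbonyl C bonded to two carbons → ketone.
pendant –CH=CH2: C=C double bond → alkene.
pendant –CONH2: carbonyl C bonded to C and N → amide.
pendant –C≡N: nitrile.
pendant –COCH3: carbonyl C bonded to two carbons → ketone.
pendant –COOH: carbonyl C bonded to C and –OH → carboxylic acid.
pendant –COOH: carbonyl C bonded to C and –OH → carboxylic acid.
C–N–C with sp³ carbons and no adjacent C=O → amine (secondary).
–OH on an sp³ carbon → alcohol (secondary).
halogen on an sp³ carbon → alkyl halide.
pendant –COCH3: carbonyl C bonded to two carbons → ketone.
–C(=O)OCH3: carbonyl C bonded to C and to –OCH3 → ester (not ketone + ether).
Ester appears at: COOCH3 → 1.

1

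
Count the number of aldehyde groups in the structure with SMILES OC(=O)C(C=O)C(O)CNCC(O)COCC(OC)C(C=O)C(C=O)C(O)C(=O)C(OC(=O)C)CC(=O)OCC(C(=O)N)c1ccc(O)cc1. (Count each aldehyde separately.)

3

Taking each segment in turn:
  HOOC: –COOH: carbonyl C bonded to –OH and C → carboxylic acid (the –OH is not a separate alcohol).
  CH(CHO): pendant –CHO: carbonyl C bonded to C and H → aldehyde.
  CH(OH): –OH on an sp³ carbon → alcohol (secondary).
  CH2NHCH2: C–N–C with sp³ carbons and no adjacent C=O → amine (secondary).
  CH(OH): –OH on an sp³ carbon → alcohol (secondary).
  CH2OCH2: C–O–C with sp³ carbons on both sides and no adjacent C=O → ether.
  CH(OCH3): pendant –OCH3: C–O–C with sp³ C, no adjacent C=O → ether.
  CH(CHO): pendant –CHO: carbonyl C bonded to C and H → aldehyde.
  CH(CHO): pendant –CHO: carbonyl C bonded to C and H → aldehyde.
  CH(OH): –OH on an sp³ carbon → alcohol (secondary).
  CO: –C(=O)– with carbon on both sides → ketone.
  CH(OCOCH3): pendant –OC(=O)CH3: an acyloxy group → ester.
  CH2COOCH2: –C(=O)–O–C with C on the carbonyl side → ester.
  CH(CONH2): pendant –CONH2: carbonyl C bonded to C and N → amide.
  C6H4OH: –OH attached directly to an aromatic ring → phenol (not alcohol); the ring itself is an arene.
Aldehyde appears at: CH(CHO), CH(CHO), CH(CHO) → 3.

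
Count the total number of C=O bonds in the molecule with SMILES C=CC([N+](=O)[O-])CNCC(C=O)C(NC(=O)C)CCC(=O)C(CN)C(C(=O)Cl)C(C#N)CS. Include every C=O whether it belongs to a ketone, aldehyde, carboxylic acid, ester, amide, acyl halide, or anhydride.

4

CH(CHO): aldehyde, 1 C=O (running total 1).
CH(NHCOCH3): amide, 1 C=O (running total 2).
CO: ketone, 1 C=O (running total 3).
CH(COCl): acyl halide, 1 C=O (running total 4).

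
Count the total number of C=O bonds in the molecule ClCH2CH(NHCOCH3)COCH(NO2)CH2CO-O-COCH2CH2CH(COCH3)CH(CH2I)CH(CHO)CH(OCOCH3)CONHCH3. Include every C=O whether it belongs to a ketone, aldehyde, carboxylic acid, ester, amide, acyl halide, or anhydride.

CH(NHCOCH3): amide, 1 C=O (running total 1).
CO: ketone, 1 C=O (running total 2).
CH2CO-O-COCH2: anhydride, 2 C=O (running total 4).
CH(COCH3): ketone, 1 C=O (running total 5).
CH(CHO): aldehyde, 1 C=O (running total 6).
CH(OCOCH3): ester, 1 C=O (running total 7).
CONHCH3: amide, 1 C=O (running total 8).

8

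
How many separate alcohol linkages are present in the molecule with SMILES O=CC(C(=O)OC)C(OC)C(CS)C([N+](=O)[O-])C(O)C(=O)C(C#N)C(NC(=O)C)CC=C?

1

Reading the structure from left to right:
  OHC: terminal –CHO: carbonyl C bonded to H and C → aldehyde.
  CH(COOCH3): pendant –COOCH3: carbonyl C bonded to C and –OCH3 → ester.
  CH(OCH3): pendant –OCH3: C–O–C with sp³ C, no adjacent C=O → ether.
  CH(CH2SH): pendant –CH2SH → thiol.
  CH(NO2): –NO2 on an sp³ carbon → nitro (the N=O is not a carbonyl).
  CH(OH): –OH on an sp³ carbon → alcohol (secondary).
  CO: –C(=O)– with carbon on both sides → ketone.
  CH(CN): pendant –C≡N: nitrile.
  CH(NHCOCH3): pendant –NHC(=O)CH3: N bonded to a carbonyl → amide (not amine).
  CH=CH2: C=C double bond → alkene.
Alcohol appears at: CH(OH) → 1.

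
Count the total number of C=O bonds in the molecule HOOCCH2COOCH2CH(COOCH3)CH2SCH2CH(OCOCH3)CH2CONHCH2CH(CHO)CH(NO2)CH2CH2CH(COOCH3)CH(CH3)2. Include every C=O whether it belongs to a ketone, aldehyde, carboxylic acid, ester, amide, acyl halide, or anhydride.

7

HOOC: carboxylic acid, 1 C=O (running total 1).
CH2COOCH2: ester, 1 C=O (running total 2).
CH(COOCH3): ester, 1 C=O (running total 3).
CH(OCOCH3): ester, 1 C=O (running total 4).
CH2CONHCH2: amide, 1 C=O (running total 5).
CH(CHO): aldehyde, 1 C=O (running total 6).
CH(COOCH3): ester, 1 C=O (running total 7).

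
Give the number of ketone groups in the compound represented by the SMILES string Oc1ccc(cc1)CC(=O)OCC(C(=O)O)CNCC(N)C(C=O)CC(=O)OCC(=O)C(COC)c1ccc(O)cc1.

1

–OH attached directly to an aromatic ring → phenol (not alcohol); the ring itself is an arene.
–C(=O)–O–C with C on the carbonyl side → ester.
pendant –COOH: carbonyl C bonded to C and –OH → carboxylic acid.
C–N–C with sp³ carbons and no adjacent C=O → amine (secondary).
–NH2 on an sp³ carbon with no adjacent C=O → amine.
pendant –CHO: carbonyl C bonded to C and H → aldehyde.
–C(=O)–O–C with C on the carbonyl side → ester.
–C(=O)– with carbon on both sides → ketone.
pendant –CH2OCH3: C–O–C linkage → ether.
–OH attached directly to an aromatic ring → phenol (not alcohol); the ring itself is an arene.
Ketone appears at: CO → 1.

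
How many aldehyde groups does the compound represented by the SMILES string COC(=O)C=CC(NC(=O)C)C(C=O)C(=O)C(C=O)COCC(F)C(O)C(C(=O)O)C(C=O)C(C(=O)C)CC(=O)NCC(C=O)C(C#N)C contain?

4

Taking each segment in turn:
  CH3OOC: CH3O–C(=O)–: carbonyl C bonded to C and to –OCH3 → ester (not ketone + ether).
  CH=CH: C=C double bond → alkene.
  CH(NHCOCH3): pendant –NHC(=O)CH3: N bonded to a carbonyl → amide (not amine).
  CH(CHO): pendant –CHO: carbonyl C bonded to C and H → aldehyde.
  CO: –C(=O)– with carbon on both sides → ketone.
  CH(CHO): pendant –CHO: carbonyl C bonded to C and H → aldehyde.
  CH2OCH2: C–O–C with sp³ carbons on both sides and no adjacent C=O → ether.
  CH(F): halogen on an sp³ carbon → alkyl halide.
  CH(OH): –OH on an sp³ carbon → alcohol (secondary).
  CH(COOH): pendant –COOH: carbonyl C bonded to C and –OH → carboxylic acid.
  CH(CHO): pendant –CHO: carbonyl C bonded to C and H → aldehyde.
  CH(COCH3): pendant –COCH3: carbonyl C bonded to two carbons → ketone.
  CH2CONHCH2: –C(=O)–N– linkage → amide (the N is not an amine).
  CH(CHO): pendant –CHO: carbonyl C bonded to C and H → aldehyde.
  CH(CN): pendant –C≡N: nitrile.
Aldehyde appears at: CH(CHO), CH(CHO), CH(CHO), CH(CHO) → 4.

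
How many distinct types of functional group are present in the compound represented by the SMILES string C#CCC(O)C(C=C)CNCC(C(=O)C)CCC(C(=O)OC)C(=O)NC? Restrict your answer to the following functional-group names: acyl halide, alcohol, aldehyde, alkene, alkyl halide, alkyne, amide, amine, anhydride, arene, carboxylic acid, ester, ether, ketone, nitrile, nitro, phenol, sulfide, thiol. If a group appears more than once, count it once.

7

C≡C triple bond → alkyne.
–OH on an sp³ carbon → alcohol (secondary).
pendant –CH=CH2: C=C double bond → alkene.
C–N–C with sp³ carbons and no adjacent C=O → amine (secondary).
pendant –COCH3: carbonyl C bonded to two carbons → ketone.
pendant –COOCH3: carbonyl C bonded to C and –OCH3 → ester.
–C(=O)NHCH3: carbonyl C bonded to C and to N → amide (the N is not an amine).
Distinct types present: alcohol, alkene, alkyne, amide, amine, ester, ketone.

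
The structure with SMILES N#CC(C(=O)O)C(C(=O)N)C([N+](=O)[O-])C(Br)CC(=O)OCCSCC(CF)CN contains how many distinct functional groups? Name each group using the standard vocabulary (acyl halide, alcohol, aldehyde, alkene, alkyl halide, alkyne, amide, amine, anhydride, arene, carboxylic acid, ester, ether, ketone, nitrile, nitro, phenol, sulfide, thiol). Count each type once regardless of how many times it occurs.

Reading the structure from left to right:
  N≡C: N≡C–: carbon triple-bonded to nitrogen → nitrile.
  CH(COOH): pendant –COOH: carbonyl C bonded to C and –OH → carboxylic acid.
  CH(CONH2): pendant –CONH2: carbonyl C bonded to C and N → amide.
  CH(NO2): –NO2 on an sp³ carbon → nitro (the N=O is not a carbonyl).
  CH(Br): halogen on an sp³ carbon → alkyl halide.
  CH2COOCH2: –C(=O)–O–C with C on the carbonyl side → ester.
  CH2SCH2: C–S–C linkage → sulfide (thioether).
  CH(CH2F): pendant –CH2X: halogen on sp³ carbon → alkyl halide.
  CH2NH2: –NH2 on an sp³ carbon with no adjacent C=O → amine.
Distinct types present: alkyl halide, amide, amine, carboxylic acid, ester, nitrile, nitro, sulfide.

8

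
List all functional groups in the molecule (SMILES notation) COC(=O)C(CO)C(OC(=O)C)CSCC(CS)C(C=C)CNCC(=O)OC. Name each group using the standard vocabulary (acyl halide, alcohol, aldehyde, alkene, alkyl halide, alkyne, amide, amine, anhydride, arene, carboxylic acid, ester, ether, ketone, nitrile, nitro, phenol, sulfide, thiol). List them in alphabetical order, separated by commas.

CH3O–C(=O)–: carbonyl C bonded to C and to –OCH3 → ester (not ketone + ether).
pendant –CH2OH on an sp³ backbone C → alcohol.
pendant –OC(=O)CH3: an acyloxy group → ester.
C–S–C linkage → sulfide (thioether).
pendant –CH2SH → thiol.
pendant –CH=CH2: C=C double bond → alkene.
C–N–C with sp³ carbons and no adjacent C=O → amine (secondary).
–C(=O)OCH3: carbonyl C bonded to C and to –OCH3 → ester (not ketone + ether).

alcohol, alkene, amine, ester, sulfide, thiol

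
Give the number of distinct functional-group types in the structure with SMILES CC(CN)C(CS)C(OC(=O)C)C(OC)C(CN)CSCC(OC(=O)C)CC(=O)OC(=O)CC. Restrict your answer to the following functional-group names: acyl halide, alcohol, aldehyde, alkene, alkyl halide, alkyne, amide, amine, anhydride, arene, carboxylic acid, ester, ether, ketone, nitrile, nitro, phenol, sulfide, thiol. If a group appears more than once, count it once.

6

pendant –CH2NH2: N on sp³ C, no adjacent C=O → amine.
pendant –CH2SH → thiol.
pendant –OC(=O)CH3: an acyloxy group → ester.
pendant –OCH3: C–O–C with sp³ C, no adjacent C=O → ether.
pendant –CH2NH2: N on sp³ C, no adjacent C=O → amine.
C–S–C linkage → sulfide (thioether).
pendant –OC(=O)CH3: an acyloxy group → ester.
two acyl groups sharing one oxygen, –C(=O)–O–C(=O)– → anhydride.
Distinct types present: amine, anhydride, ester, ether, sulfide, thiol.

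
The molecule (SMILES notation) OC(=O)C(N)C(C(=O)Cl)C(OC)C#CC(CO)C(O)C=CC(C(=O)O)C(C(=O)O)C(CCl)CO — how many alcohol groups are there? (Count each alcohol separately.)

–COOH: carbonyl C bonded to –OH and C → carboxylic acid (the –OH is not a separate alcohol).
–NH2 on an sp³ carbon with no adjacent C=O → amine.
pendant –C(=O)X: carbonyl C bonded to C and halogen → acyl halide.
pendant –OCH3: C–O–C with sp³ C, no adjacent C=O → ether.
C≡C triple bond → alkyne.
pendant –CH2OH on an sp³ backbone C → alcohol.
–OH on an sp³ carbon → alcohol (secondary).
C=C double bond → alkene.
pendant –COOH: carbonyl C bonded to C and –OH → carboxylic acid.
pendant –COOH: carbonyl C bonded to C and –OH → carboxylic acid.
pendant –CH2X: halogen on sp³ carbon → alkyl halide.
–OH on an sp³ carbon → alcohol.
Alcohol appears at: CH(CH2OH), CH(OH), CH2OH → 3.

3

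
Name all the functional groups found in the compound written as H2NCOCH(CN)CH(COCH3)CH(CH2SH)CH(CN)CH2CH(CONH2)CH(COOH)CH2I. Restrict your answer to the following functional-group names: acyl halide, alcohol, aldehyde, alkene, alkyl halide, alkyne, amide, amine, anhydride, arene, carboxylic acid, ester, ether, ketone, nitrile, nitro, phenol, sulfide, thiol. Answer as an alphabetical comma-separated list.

alkyl halide, amide, carboxylic acid, ketone, nitrile, thiol

Taking each segment in turn:
  H2NCO: –C(=O)NH2: carbonyl C bonded to C and to N → amide (the N is not a separate amine).
  CH(CN): pendant –C≡N: nitrile.
  CH(COCH3): pendant –COCH3: carbonyl C bonded to two carbons → ketone.
  CH(CH2SH): pendant –CH2SH → thiol.
  CH(CN): pendant –C≡N: nitrile.
  CH(CONH2): pendant –CONH2: carbonyl C bonded to C and N → amide.
  CH(COOH): pendant –COOH: carbonyl C bonded to C and –OH → carboxylic acid.
  CH2I: halogen on an sp³ carbon → alkyl halide.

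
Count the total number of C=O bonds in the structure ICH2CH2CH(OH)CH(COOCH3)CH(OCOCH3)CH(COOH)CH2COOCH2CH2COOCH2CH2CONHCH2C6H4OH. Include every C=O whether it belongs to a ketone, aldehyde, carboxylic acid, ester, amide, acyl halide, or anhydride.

CH(COOCH3): ester, 1 C=O (running total 1).
CH(OCOCH3): ester, 1 C=O (running total 2).
CH(COOH): carboxylic acid, 1 C=O (running total 3).
CH2COOCH2: ester, 1 C=O (running total 4).
CH2COOCH2: ester, 1 C=O (running total 5).
CH2CONHCH2: amide, 1 C=O (running total 6).

6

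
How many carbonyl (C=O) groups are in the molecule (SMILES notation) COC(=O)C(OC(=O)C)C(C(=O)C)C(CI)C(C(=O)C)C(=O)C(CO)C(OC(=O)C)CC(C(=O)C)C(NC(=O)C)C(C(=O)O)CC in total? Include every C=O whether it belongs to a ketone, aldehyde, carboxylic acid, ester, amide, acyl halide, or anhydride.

CH3OOC: ester, 1 C=O (running total 1).
CH(OCOCH3): ester, 1 C=O (running total 2).
CH(COCH3): ketone, 1 C=O (running total 3).
CH(COCH3): ketone, 1 C=O (running total 4).
CO: ketone, 1 C=O (running total 5).
CH(OCOCH3): ester, 1 C=O (running total 6).
CH(COCH3): ketone, 1 C=O (running total 7).
CH(NHCOCH3): amide, 1 C=O (running total 8).
CH(COOH): carboxylic acid, 1 C=O (running total 9).

9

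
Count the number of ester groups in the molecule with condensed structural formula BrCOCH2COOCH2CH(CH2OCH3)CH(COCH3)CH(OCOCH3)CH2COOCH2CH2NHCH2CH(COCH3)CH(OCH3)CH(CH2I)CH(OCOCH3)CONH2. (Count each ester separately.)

–C(=O)Br: carbonyl C bonded to C and to a halogen → acyl halide (not alkyl halide).
–C(=O)–O–C with C on the carbonyl side → ester.
pendant –CH2OCH3: C–O–C linkage → ether.
pendant –COCH3: carbonyl C bonded to two carbons → ketone.
pendant –OC(=O)CH3: an acyloxy group → ester.
–C(=O)–O–C with C on the carbonyl side → ester.
C–N–C with sp³ carbons and no adjacent C=O → amine (secondary).
pendant –COCH3: carbonyl C bonded to two carbons → ketone.
pendant –OCH3: C–O–C with sp³ C, no adjacent C=O → ether.
pendant –CH2X: halogen on sp³ carbon → alkyl halide.
pendant –OC(=O)CH3: an acyloxy group → ester.
–C(=O)NH2: carbonyl C bonded to C and to N → amide (the N is not a separate amine).
Ester appears at: CH2COOCH2, CH(OCOCH3), CH2COOCH2, CH(OCOCH3) → 4.

4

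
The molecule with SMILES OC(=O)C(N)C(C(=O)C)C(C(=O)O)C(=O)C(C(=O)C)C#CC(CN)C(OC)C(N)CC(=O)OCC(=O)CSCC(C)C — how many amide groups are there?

0

Taking each segment in turn:
  HOOC: –COOH: carbonyl C bonded to –OH and C → carboxylic acid (the –OH is not a separate alcohol).
  CH(NH2): –NH2 on an sp³ carbon with no adjacent C=O → amine.
  CH(COCH3): pendant –COCH3: carbonyl C bonded to two carbons → ketone.
  CH(COOH): pendant –COOH: carbonyl C bonded to C and –OH → carboxylic acid.
  CO: –C(=O)– with carbon on both sides → ketone.
  CH(COCH3): pendant –COCH3: carbonyl C bonded to two carbons → ketone.
  C≡C: C≡C triple bond → alkyne.
  CH(CH2NH2): pendant –CH2NH2: N on sp³ C, no adjacent C=O → amine.
  CH(OCH3): pendant –OCH3: C–O–C with sp³ C, no adjacent C=O → ether.
  CH(NH2): –NH2 on an sp³ carbon with no adjacent C=O → amine.
  CH2COOCH2: –C(=O)–O–C with C on the carbonyl side → ester.
  CO: –C(=O)– with carbon on both sides → ketone.
  CH2SCH2: C–S–C linkage → sulfide (thioether).
No segment is a amide: CH(NH2) is amine, not amide; CH(CH2NH2) is amine, not amide; CH(NH2) is amine, not amide. → 0.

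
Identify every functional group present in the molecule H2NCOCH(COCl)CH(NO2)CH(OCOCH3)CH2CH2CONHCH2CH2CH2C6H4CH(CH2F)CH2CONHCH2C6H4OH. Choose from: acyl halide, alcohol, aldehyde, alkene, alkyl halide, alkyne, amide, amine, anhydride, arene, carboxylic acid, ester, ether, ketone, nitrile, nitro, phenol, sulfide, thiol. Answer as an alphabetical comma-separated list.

–C(=O)NH2: carbonyl C bonded to C and to N → amide (the N is not a separate amine).
pendant –C(=O)X: carbonyl C bonded to C and halogen → acyl halide.
–NO2 on an sp³ carbon → nitro (the N=O is not a carbonyl).
pendant –OC(=O)CH3: an acyloxy group → ester.
–C(=O)–N– linkage → amide (the N is not an amine).
para-disubstituted benzene ring → arene.
pendant –CH2X: halogen on sp³ carbon → alkyl halide.
–C(=O)–N– linkage → amide (the N is not an amine).
–OH attached directly to an aromatic ring → phenol (not alcohol); the ring itself is an arene.

acyl halide, alkyl halide, amide, arene, ester, nitro, phenol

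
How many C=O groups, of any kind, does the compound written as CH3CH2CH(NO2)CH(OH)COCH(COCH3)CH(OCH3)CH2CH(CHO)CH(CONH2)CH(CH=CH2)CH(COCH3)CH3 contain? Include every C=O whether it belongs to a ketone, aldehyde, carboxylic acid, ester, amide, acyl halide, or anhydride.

5

CO: ketone, 1 C=O (running total 1).
CH(COCH3): ketone, 1 C=O (running total 2).
CH(CHO): aldehyde, 1 C=O (running total 3).
CH(CONH2): amide, 1 C=O (running total 4).
CH(COCH3): ketone, 1 C=O (running total 5).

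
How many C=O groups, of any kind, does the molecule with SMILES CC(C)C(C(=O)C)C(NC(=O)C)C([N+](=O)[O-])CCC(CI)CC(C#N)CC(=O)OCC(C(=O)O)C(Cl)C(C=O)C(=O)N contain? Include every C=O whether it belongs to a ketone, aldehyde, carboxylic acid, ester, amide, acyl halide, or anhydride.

6

CH(COCH3): ketone, 1 C=O (running total 1).
CH(NHCOCH3): amide, 1 C=O (running total 2).
CH2COOCH2: ester, 1 C=O (running total 3).
CH(COOH): carboxylic acid, 1 C=O (running total 4).
CH(CHO): aldehyde, 1 C=O (running total 5).
CONH2: amide, 1 C=O (running total 6).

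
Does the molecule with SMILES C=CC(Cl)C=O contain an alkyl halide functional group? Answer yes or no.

Taking each segment in turn:
  CH2=CH: C=C double bond → alkene.
  CH(Cl): halogen on an sp³ carbon → alkyl halide.
  CHO: terminal –CHO: carbonyl C bonded to H and C → aldehyde.
The CH(Cl) segment supplies the alkyl halide: halogen on an sp³ carbon → alkyl halide.

yes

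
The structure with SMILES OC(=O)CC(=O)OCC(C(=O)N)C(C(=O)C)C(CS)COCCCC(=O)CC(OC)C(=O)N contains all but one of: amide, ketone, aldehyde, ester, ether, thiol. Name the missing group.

aldehyde

ketone: present (CH(COCH3) — pendant –COCH3: carbonyl C bonded to two carbons → ketone).
ether: present (CH2OCH2 — C–O–C with sp³ carbons on both sides and no adjacent C=O → ether).
thiol: present (CH(CH2SH) — pendant –CH2SH → thiol).
ester: present (CH2COOCH2 — –C(=O)–O–C with C on the carbonyl side → ester).
amide: present (CH(CONH2) — pendant –CONH2: carbonyl C bonded to C and N → amide).
aldehyde: absent. In each of CH(COCH3) and CO, the carbonyl carbon is bonded to two carbons, so it is a ketone, not an aldehyde. In HOOC, the carbonyl carbon bears –OH, not –H, so it is a carboxylic acid.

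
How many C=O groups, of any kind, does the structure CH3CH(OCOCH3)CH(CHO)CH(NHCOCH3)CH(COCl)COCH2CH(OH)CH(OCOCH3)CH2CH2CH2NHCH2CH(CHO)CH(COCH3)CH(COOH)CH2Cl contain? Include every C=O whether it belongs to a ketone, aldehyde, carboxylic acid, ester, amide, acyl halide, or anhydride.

CH(OCOCH3): ester, 1 C=O (running total 1).
CH(CHO): aldehyde, 1 C=O (running total 2).
CH(NHCOCH3): amide, 1 C=O (running total 3).
CH(COCl): acyl halide, 1 C=O (running total 4).
CO: ketone, 1 C=O (running total 5).
CH(OCOCH3): ester, 1 C=O (running total 6).
CH(CHO): aldehyde, 1 C=O (running total 7).
CH(COCH3): ketone, 1 C=O (running total 8).
CH(COOH): carboxylic acid, 1 C=O (running total 9).

9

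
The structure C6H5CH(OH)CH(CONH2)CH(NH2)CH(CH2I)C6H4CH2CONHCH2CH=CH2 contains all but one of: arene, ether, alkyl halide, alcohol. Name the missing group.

ether

arene: present (C6H5 — C6H5– phenyl ring → arene).
alkyl halide: present (CH(CH2I) — pendant –CH2X: halogen on sp³ carbon → alkyl halide).
alcohol: present (CH(OH) — –OH on an sp³ carbon → alcohol (secondary)).
ether: no segment matches this pattern.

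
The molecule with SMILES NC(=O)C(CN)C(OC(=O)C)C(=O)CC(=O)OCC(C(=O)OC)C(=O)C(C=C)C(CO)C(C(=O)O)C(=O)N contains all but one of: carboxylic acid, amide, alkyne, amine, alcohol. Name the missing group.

amide: present (H2NCO — –C(=O)NH2: carbonyl C bonded to C and to N → amide (the N is not a separate amine)).
amine: present (CH(CH2NH2) — pendant –CH2NH2: N on sp³ C, no adjacent C=O → amine).
alcohol: present (CH(CH2OH) — pendant –CH2OH on an sp³ backbone C → alcohol).
carboxylic acid: present (CH(COOH) — pendant –COOH: carbonyl C bonded to C and –OH → carboxylic acid).
alkyne: no segment matches this pattern.

alkyne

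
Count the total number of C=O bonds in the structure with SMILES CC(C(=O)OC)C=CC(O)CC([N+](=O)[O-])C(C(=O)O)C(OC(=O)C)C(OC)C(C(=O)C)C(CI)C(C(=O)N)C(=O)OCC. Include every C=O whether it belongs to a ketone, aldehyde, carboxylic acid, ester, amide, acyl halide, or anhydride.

CH(COOCH3): ester, 1 C=O (running total 1).
CH(COOH): carboxylic acid, 1 C=O (running total 2).
CH(OCOCH3): ester, 1 C=O (running total 3).
CH(COCH3): ketone, 1 C=O (running total 4).
CH(CONH2): amide, 1 C=O (running total 5).
COOCH2CH3: ester, 1 C=O (running total 6).

6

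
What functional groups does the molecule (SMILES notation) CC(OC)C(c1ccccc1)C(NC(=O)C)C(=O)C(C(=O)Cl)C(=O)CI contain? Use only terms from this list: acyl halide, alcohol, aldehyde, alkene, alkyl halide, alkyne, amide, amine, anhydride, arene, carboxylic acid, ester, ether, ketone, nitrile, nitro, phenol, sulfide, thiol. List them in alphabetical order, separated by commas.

acyl halide, alkyl halide, amide, arene, ether, ketone

pendant –OCH3: C–O–C with sp³ C, no adjacent C=O → ether.
pendant –C6H5: benzene ring → arene.
pendant –NHC(=O)CH3: N bonded to a carbonyl → amide (not amine).
–C(=O)– with carbon on both sides → ketone.
pendant –C(=O)X: carbonyl C bonded to C and halogen → acyl halide.
–C(=O)– with carbon on both sides → ketone.
halogen on an sp³ carbon → alkyl halide.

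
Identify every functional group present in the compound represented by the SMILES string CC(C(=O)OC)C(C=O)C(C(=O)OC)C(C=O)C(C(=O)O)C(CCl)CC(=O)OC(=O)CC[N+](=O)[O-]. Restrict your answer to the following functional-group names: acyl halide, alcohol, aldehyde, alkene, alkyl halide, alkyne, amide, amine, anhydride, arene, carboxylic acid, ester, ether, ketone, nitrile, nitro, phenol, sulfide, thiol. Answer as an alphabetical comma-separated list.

Working along the chain:
  CH(COOCH3): pendant –COOCH3: carbonyl C bonded to C and –OCH3 → ester.
  CH(CHO): pendant –CHO: carbonyl C bonded to C and H → aldehyde.
  CH(COOCH3): pendant –COOCH3: carbonyl C bonded to C and –OCH3 → ester.
  CH(CHO): pendant –CHO: carbonyl C bonded to C and H → aldehyde.
  CH(COOH): pendant –COOH: carbonyl C bonded to C and –OH → carboxylic acid.
  CH(CH2Cl): pendant –CH2X: halogen on sp³ carbon → alkyl halide.
  CH2CO-O-COCH2: two acyl groups sharing one oxygen, –C(=O)–O–C(=O)– → anhydride.
  CH2NO2: –NO2 on carbon → nitro group.

aldehyde, alkyl halide, anhydride, carboxylic acid, ester, nitro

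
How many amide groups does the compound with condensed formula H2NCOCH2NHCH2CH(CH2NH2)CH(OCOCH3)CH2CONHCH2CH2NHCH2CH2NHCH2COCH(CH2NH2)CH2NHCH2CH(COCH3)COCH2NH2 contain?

2

–C(=O)NH2: carbonyl C bonded to C and to N → amide (the N is not a separate amine).
C–N–C with sp³ carbons and no adjacent C=O → amine (secondary).
pendant –CH2NH2: N on sp³ C, no adjacent C=O → amine.
pendant –OC(=O)CH3: an acyloxy group → ester.
–C(=O)–N– linkage → amide (the N is not an amine).
C–N–C with sp³ carbons and no adjacent C=O → amine (secondary).
C–N–C with sp³ carbons and no adjacent C=O → amine (secondary).
–C(=O)– with carbon on both sides → ketone.
pendant –CH2NH2: N on sp³ C, no adjacent C=O → amine.
C–N–C with sp³ carbons and no adjacent C=O → amine (secondary).
pendant –COCH3: carbonyl C bonded to two carbons → ketone.
–C(=O)– with carbon on both sides → ketone.
–NH2 on an sp³ carbon with no adjacent C=O → amine.
Amide appears at: H2NCO, CH2CONHCH2 → 2.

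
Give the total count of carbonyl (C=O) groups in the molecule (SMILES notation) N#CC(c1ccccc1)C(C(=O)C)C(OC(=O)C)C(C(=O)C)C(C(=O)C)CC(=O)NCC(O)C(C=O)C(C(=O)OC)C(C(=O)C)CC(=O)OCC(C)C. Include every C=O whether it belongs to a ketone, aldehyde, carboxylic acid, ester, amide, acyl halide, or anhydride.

9

CH(COCH3): ketone, 1 C=O (running total 1).
CH(OCOCH3): ester, 1 C=O (running total 2).
CH(COCH3): ketone, 1 C=O (running total 3).
CH(COCH3): ketone, 1 C=O (running total 4).
CH2CONHCH2: amide, 1 C=O (running total 5).
CH(CHO): aldehyde, 1 C=O (running total 6).
CH(COOCH3): ester, 1 C=O (running total 7).
CH(COCH3): ketone, 1 C=O (running total 8).
CH2COOCH2: ester, 1 C=O (running total 9).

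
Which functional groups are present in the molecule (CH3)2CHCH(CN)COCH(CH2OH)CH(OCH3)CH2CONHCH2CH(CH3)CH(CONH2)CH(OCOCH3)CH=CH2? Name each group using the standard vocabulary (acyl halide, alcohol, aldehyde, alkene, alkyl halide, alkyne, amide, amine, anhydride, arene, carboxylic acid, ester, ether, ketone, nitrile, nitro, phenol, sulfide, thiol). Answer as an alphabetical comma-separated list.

alcohol, alkene, amide, ester, ether, ketone, nitrile

Taking each segment in turn:
  CH(CN): pendant –C≡N: nitrile.
  CO: –C(=O)– with carbon on both sides → ketone.
  CH(CH2OH): pendant –CH2OH on an sp³ backbone C → alcohol.
  CH(OCH3): pendant –OCH3: C–O–C with sp³ C, no adjacent C=O → ether.
  CH2CONHCH2: –C(=O)–N– linkage → amide (the N is not an amine).
  CH(CONH2): pendant –CONH2: carbonyl C bonded to C and N → amide.
  CH(OCOCH3): pendant –OC(=O)CH3: an acyloxy group → ester.
  CH=CH2: C=C double bond → alkene.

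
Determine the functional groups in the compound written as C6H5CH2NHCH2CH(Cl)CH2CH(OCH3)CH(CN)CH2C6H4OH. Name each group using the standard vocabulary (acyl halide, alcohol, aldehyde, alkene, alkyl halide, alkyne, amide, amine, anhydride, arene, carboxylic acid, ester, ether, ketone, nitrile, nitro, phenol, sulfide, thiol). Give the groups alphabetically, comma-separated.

Taking each segment in turn:
  C6H5: C6H5– phenyl ring → arene.
  CH2NHCH2: C–N–C with sp³ carbons and no adjacent C=O → amine (secondary).
  CH(Cl): halogen on an sp³ carbon → alkyl halide.
  CH(OCH3): pendant –OCH3: C–O–C with sp³ C, no adjacent C=O → ether.
  CH(CN): pendant –C≡N: nitrile.
  C6H4OH: –OH attached directly to an aromatic ring → phenol (not alcohol); the ring itself is an arene.

alkyl halide, amine, arene, ether, nitrile, phenol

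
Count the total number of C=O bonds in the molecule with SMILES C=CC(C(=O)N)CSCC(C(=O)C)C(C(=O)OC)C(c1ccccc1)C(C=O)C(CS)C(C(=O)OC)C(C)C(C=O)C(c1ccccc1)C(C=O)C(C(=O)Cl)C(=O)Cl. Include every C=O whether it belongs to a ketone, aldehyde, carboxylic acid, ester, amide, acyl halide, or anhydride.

9

CH(CONH2): amide, 1 C=O (running total 1).
CH(COCH3): ketone, 1 C=O (running total 2).
CH(COOCH3): ester, 1 C=O (running total 3).
CH(CHO): aldehyde, 1 C=O (running total 4).
CH(COOCH3): ester, 1 C=O (running total 5).
CH(CHO): aldehyde, 1 C=O (running total 6).
CH(CHO): aldehyde, 1 C=O (running total 7).
CH(COCl): acyl halide, 1 C=O (running total 8).
COCl: acyl halide, 1 C=O (running total 9).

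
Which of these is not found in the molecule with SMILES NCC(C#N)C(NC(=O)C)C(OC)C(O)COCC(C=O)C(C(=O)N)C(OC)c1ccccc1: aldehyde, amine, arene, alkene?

arene: present (C6H5 — –C6H5 phenyl ring → arene).
amine: present (H2NCH2 — –NH2 on an sp³ carbon with no adjacent C=O → amine).
aldehyde: present (CH(CHO) — pendant –CHO: carbonyl C bonded to C and H → aldehyde).
alkene: absent. In C6H5, the C=C units are part of an aromatic ring, which is an arene, not an isolated alkene.

alkene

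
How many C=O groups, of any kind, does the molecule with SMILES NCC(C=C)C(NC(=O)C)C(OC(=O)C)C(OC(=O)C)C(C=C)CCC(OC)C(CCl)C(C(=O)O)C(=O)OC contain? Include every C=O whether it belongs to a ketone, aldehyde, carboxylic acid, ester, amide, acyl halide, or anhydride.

CH(NHCOCH3): amide, 1 C=O (running total 1).
CH(OCOCH3): ester, 1 C=O (running total 2).
CH(OCOCH3): ester, 1 C=O (running total 3).
CH(COOH): carboxylic acid, 1 C=O (running total 4).
COOCH3: ester, 1 C=O (running total 5).

5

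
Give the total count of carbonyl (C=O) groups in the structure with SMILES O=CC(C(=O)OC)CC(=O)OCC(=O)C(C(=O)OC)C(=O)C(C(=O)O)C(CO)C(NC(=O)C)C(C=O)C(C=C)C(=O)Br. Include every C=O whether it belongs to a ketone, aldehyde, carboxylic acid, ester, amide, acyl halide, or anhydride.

10

OHC: aldehyde, 1 C=O (running total 1).
CH(COOCH3): ester, 1 C=O (running total 2).
CH2COOCH2: ester, 1 C=O (running total 3).
CO: ketone, 1 C=O (running total 4).
CH(COOCH3): ester, 1 C=O (running total 5).
CO: ketone, 1 C=O (running total 6).
CH(COOH): carboxylic acid, 1 C=O (running total 7).
CH(NHCOCH3): amide, 1 C=O (running total 8).
CH(CHO): aldehyde, 1 C=O (running total 9).
COBr: acyl halide, 1 C=O (running total 10).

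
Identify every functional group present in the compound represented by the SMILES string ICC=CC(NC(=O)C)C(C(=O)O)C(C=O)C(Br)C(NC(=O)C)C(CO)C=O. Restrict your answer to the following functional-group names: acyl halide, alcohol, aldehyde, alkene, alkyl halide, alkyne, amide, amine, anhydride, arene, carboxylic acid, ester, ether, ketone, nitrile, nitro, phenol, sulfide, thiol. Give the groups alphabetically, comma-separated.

alcohol, aldehyde, alkene, alkyl halide, amide, carboxylic acid

Reading the structure from left to right:
  ICH2: halogen on an sp³ carbon → alkyl halide.
  CH=CH: C=C double bond → alkene.
  CH(NHCOCH3): pendant –NHC(=O)CH3: N bonded to a carbonyl → amide (not amine).
  CH(COOH): pendant –COOH: carbonyl C bonded to C and –OH → carboxylic acid.
  CH(CHO): pendant –CHO: carbonyl C bonded to C and H → aldehyde.
  CH(Br): halogen on an sp³ carbon → alkyl halide.
  CH(NHCOCH3): pendant –NHC(=O)CH3: N bonded to a carbonyl → amide (not amine).
  CH(CH2OH): pendant –CH2OH on an sp³ backbone C → alcohol.
  CHO: terminal –CHO: carbonyl C bonded to H and C → aldehyde.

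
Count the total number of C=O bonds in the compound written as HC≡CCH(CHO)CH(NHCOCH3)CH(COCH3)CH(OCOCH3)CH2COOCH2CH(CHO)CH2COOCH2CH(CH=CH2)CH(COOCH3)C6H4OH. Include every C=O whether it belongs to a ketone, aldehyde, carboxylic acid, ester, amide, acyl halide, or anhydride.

8

CH(CHO): aldehyde, 1 C=O (running total 1).
CH(NHCOCH3): amide, 1 C=O (running total 2).
CH(COCH3): ketone, 1 C=O (running total 3).
CH(OCOCH3): ester, 1 C=O (running total 4).
CH2COOCH2: ester, 1 C=O (running total 5).
CH(CHO): aldehyde, 1 C=O (running total 6).
CH2COOCH2: ester, 1 C=O (running total 7).
CH(COOCH3): ester, 1 C=O (running total 8).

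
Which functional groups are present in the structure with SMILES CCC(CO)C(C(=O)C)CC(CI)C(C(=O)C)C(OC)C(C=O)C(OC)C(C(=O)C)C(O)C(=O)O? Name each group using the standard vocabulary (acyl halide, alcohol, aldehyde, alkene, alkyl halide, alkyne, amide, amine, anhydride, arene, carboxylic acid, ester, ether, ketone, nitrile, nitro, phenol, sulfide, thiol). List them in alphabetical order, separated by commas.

pendant –CH2OH on an sp³ backbone C → alcohol.
pendant –COCH3: carbonyl C bonded to two carbons → ketone.
pendant –CH2X: halogen on sp³ carbon → alkyl halide.
pendant –COCH3: carbonyl C bonded to two carbons → ketone.
pendant –OCH3: C–O–C with sp³ C, no adjacent C=O → ether.
pendant –CHO: carbonyl C bonded to C and H → aldehyde.
pendant –OCH3: C–O–C with sp³ C, no adjacent C=O → ether.
pendant –COCH3: carbonyl C bonded to two carbons → ketone.
–OH on an sp³ carbon → alcohol (secondary).
–COOH: carbonyl C bonded to –OH and C → carboxylic acid (the –OH is not a separate alcohol).

alcohol, aldehyde, alkyl halide, carboxylic acid, ether, ketone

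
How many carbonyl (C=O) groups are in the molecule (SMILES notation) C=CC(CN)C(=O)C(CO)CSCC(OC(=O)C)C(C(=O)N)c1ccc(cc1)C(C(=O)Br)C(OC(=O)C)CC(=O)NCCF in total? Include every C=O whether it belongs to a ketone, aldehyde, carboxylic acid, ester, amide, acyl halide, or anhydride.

CO: ketone, 1 C=O (running total 1).
CH(OCOCH3): ester, 1 C=O (running total 2).
CH(CONH2): amide, 1 C=O (running total 3).
CH(COBr): acyl halide, 1 C=O (running total 4).
CH(OCOCH3): ester, 1 C=O (running total 5).
CH2CONHCH2: amide, 1 C=O (running total 6).

6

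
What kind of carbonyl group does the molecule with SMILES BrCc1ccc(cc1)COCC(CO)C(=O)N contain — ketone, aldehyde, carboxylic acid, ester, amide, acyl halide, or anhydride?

amide

The carbonyl is in the CONH2 segment: –C(=O)NH2: carbonyl C bonded to C and to N → amide (the N is not a separate amine).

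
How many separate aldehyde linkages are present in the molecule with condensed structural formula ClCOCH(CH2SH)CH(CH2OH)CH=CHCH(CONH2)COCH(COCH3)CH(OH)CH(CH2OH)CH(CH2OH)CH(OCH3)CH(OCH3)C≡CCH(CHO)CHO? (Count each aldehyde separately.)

–C(=O)Cl: carbonyl C bonded to C and to a halogen → acyl halide (not alkyl halide).
pendant –CH2SH → thiol.
pendant –CH2OH on an sp³ backbone C → alcohol.
C=C double bond → alkene.
pendant –CONH2: carbonyl C bonded to C and N → amide.
–C(=O)– with carbon on both sides → ketone.
pendant –COCH3: carbonyl C bonded to two carbons → ketone.
–OH on an sp³ carbon → alcohol (secondary).
pendant –CH2OH on an sp³ backbone C → alcohol.
pendant –CH2OH on an sp³ backbone C → alcohol.
pendant –OCH3: C–O–C with sp³ C, no adjacent C=O → ether.
pendant –OCH3: C–O–C with sp³ C, no adjacent C=O → ether.
C≡C triple bond → alkyne.
pendant –CHO: carbonyl C bonded to C and H → aldehyde.
terminal –CHO: carbonyl C bonded to H and C → aldehyde.
Aldehyde appears at: CH(CHO), CHO → 2.

2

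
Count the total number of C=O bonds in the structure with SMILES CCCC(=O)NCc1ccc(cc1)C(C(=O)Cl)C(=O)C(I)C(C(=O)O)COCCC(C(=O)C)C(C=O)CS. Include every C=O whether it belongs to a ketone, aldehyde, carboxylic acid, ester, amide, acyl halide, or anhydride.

6

CH2CONHCH2: amide, 1 C=O (running total 1).
CH(COCl): acyl halide, 1 C=O (running total 2).
CO: ketone, 1 C=O (running total 3).
CH(COOH): carboxylic acid, 1 C=O (running total 4).
CH(COCH3): ketone, 1 C=O (running total 5).
CH(CHO): aldehyde, 1 C=O (running total 6).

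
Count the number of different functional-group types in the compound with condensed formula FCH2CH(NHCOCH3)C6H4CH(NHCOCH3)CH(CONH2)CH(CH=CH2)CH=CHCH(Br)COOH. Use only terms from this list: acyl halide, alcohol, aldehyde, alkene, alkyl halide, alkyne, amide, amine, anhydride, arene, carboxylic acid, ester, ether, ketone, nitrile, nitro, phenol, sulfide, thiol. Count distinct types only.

halogen on an sp³ carbon → alkyl halide.
pendant –NHC(=O)CH3: N bonded to a carbonyl → amide (not amine).
para-disubstituted benzene ring → arene.
pendant –NHC(=O)CH3: N bonded to a carbonyl → amide (not amine).
pendant –CONH2: carbonyl C bonded to C and N → amide.
pendant –CH=CH2: C=C double bond → alkene.
C=C double bond → alkene.
halogen on an sp³ carbon → alkyl halide.
–COOH: carbonyl C bonded to –OH and C → carboxylic acid (the –OH is not a separate alcohol).
Distinct types present: alkene, alkyl halide, amide, arene, carboxylic acid.

5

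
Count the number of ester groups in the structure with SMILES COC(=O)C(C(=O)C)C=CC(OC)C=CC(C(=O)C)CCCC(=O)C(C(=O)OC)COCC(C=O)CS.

Working along the chain:
  CH3OOC: CH3O–C(=O)–: carbonyl C bonded to C and to –OCH3 → ester (not ketone + ether).
  CH(COCH3): pendant –COCH3: carbonyl C bonded to two carbons → ketone.
  CH=CH: C=C double bond → alkene.
  CH(OCH3): pendant –OCH3: C–O–C with sp³ C, no adjacent C=O → ether.
  CH=CH: C=C double bond → alkene.
  CH(COCH3): pendant –COCH3: carbonyl C bonded to two carbons → ketone.
  CO: –C(=O)– with carbon on both sides → ketone.
  CH(COOCH3): pendant –COOCH3: carbonyl C bonded to C and –OCH3 → ester.
  CH2OCH2: C–O–C with sp³ carbons on both sides and no adjacent C=O → ether.
  CH(CHO): pendant –CHO: carbonyl C bonded to C and H → aldehyde.
  CH2SH: –SH on an sp³ carbon → thiol.
Ester appears at: CH3OOC, CH(COOCH3) → 2.

2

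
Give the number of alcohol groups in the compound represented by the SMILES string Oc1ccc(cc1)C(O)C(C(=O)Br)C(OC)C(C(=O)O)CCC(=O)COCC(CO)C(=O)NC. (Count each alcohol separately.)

Reading the structure from left to right:
  HOC6H4: –OH attached directly to an aromatic ring → phenol (not alcohol); the ring itself is an arene.
  CH(OH): –OH on an sp³ carbon → alcohol (secondary).
  CH(COBr): pendant –C(=O)X: carbonyl C bonded to C and halogen → acyl halide.
  CH(OCH3): pendant –OCH3: C–O–C with sp³ C, no adjacent C=O → ether.
  CH(COOH): pendant –COOH: carbonyl C bonded to C and –OH → carboxylic acid.
  CO: –C(=O)– with carbon on both sides → ketone.
  CH2OCH2: C–O–C with sp³ carbons on both sides and no adjacent C=O → ether.
  CH(CH2OH): pendant –CH2OH on an sp³ backbone C → alcohol.
  CONHCH3: –C(=O)NHCH3: carbonyl C bonded to C and to N → amide (the N is not an amine).
Alcohol appears at: CH(OH), CH(CH2OH) → 2.

2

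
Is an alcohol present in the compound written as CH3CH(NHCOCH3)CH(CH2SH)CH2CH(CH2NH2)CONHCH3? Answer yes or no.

no

Working along the chain:
  CH(NHCOCH3): pendant –NHC(=O)CH3: N bonded to a carbonyl → amide (not amine).
  CH(CH2SH): pendant –CH2SH → thiol.
  CH(CH2NH2): pendant –CH2NH2: N on sp³ C, no adjacent C=O → amine.
  CONHCH3: –C(=O)NHCH3: carbonyl C bonded to C and to N → amide (the N is not an amine).
The groups actually present are: amide, amine, thiol.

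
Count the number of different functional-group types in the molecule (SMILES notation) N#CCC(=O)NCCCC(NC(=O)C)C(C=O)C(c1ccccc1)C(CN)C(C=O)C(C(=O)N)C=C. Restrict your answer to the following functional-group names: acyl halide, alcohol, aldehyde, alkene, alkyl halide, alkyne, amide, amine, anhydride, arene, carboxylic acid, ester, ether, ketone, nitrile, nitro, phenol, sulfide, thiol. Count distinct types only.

6

Taking each segment in turn:
  N≡C: N≡C–: carbon triple-bonded to nitrogen → nitrile.
  CH2CONHCH2: –C(=O)–N– linkage → amide (the N is not an amine).
  CH(NHCOCH3): pendant –NHC(=O)CH3: N bonded to a carbonyl → amide (not amine).
  CH(CHO): pendant –CHO: carbonyl C bonded to C and H → aldehyde.
  CH(C6H5): pendant –C6H5: benzene ring → arene.
  CH(CH2NH2): pendant –CH2NH2: N on sp³ C, no adjacent C=O → amine.
  CH(CHO): pendant –CHO: carbonyl C bonded to C and H → aldehyde.
  CH(CONH2): pendant –CONH2: carbonyl C bonded to C and N → amide.
  CH=CH2: C=C double bond → alkene.
Distinct types present: aldehyde, alkene, amide, amine, arene, nitrile.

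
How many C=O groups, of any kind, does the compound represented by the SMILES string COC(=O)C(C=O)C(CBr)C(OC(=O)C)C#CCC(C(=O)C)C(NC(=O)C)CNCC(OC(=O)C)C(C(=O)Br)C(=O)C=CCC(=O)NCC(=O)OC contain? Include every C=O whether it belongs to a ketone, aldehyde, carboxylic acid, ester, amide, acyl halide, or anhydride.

10

CH3OOC: ester, 1 C=O (running total 1).
CH(CHO): aldehyde, 1 C=O (running total 2).
CH(OCOCH3): ester, 1 C=O (running total 3).
CH(COCH3): ketone, 1 C=O (running total 4).
CH(NHCOCH3): amide, 1 C=O (running total 5).
CH(OCOCH3): ester, 1 C=O (running total 6).
CH(COBr): acyl halide, 1 C=O (running total 7).
CO: ketone, 1 C=O (running total 8).
CH2CONHCH2: amide, 1 C=O (running total 9).
COOCH3: ester, 1 C=O (running total 10).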